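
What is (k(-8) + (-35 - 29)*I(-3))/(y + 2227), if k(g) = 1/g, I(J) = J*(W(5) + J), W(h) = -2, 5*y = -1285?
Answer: -7681/15760 ≈ -0.48737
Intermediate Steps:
y = -257 (y = (⅕)*(-1285) = -257)
I(J) = J*(-2 + J)
(k(-8) + (-35 - 29)*I(-3))/(y + 2227) = (1/(-8) + (-35 - 29)*(-3*(-2 - 3)))/(-257 + 2227) = (-⅛ - (-192)*(-5))/1970 = (-⅛ - 64*15)*(1/1970) = (-⅛ - 960)*(1/1970) = -7681/8*1/1970 = -7681/15760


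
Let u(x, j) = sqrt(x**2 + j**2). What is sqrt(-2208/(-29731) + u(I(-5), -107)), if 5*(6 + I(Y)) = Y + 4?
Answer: sqrt(1641151200 + 4419661805*sqrt(287186))/148655 ≈ 10.356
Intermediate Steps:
I(Y) = -26/5 + Y/5 (I(Y) = -6 + (Y + 4)/5 = -6 + (4 + Y)/5 = -6 + (4/5 + Y/5) = -26/5 + Y/5)
u(x, j) = sqrt(j**2 + x**2)
sqrt(-2208/(-29731) + u(I(-5), -107)) = sqrt(-2208/(-29731) + sqrt((-107)**2 + (-26/5 + (1/5)*(-5))**2)) = sqrt(-2208*(-1/29731) + sqrt(11449 + (-26/5 - 1)**2)) = sqrt(2208/29731 + sqrt(11449 + (-31/5)**2)) = sqrt(2208/29731 + sqrt(11449 + 961/25)) = sqrt(2208/29731 + sqrt(287186/25)) = sqrt(2208/29731 + sqrt(287186)/5)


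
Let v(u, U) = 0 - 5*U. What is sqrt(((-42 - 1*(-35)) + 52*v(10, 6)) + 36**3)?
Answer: sqrt(45089) ≈ 212.34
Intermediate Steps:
v(u, U) = -5*U
sqrt(((-42 - 1*(-35)) + 52*v(10, 6)) + 36**3) = sqrt(((-42 - 1*(-35)) + 52*(-5*6)) + 36**3) = sqrt(((-42 + 35) + 52*(-30)) + 46656) = sqrt((-7 - 1560) + 46656) = sqrt(-1567 + 46656) = sqrt(45089)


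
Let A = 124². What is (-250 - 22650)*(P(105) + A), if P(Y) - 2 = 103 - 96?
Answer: -352316500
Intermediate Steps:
P(Y) = 9 (P(Y) = 2 + (103 - 96) = 2 + 7 = 9)
A = 15376
(-250 - 22650)*(P(105) + A) = (-250 - 22650)*(9 + 15376) = -22900*15385 = -352316500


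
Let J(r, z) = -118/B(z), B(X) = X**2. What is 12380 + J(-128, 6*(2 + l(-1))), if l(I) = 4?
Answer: 8022181/648 ≈ 12380.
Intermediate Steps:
J(r, z) = -118/z**2
12380 + J(-128, 6*(2 + l(-1))) = 12380 - 118*1/(36*(2 + 4)**2) = 12380 - 118/(6*6)**2 = 12380 - 118/36**2 = 12380 - 118*1/1296 = 12380 - 59/648 = 8022181/648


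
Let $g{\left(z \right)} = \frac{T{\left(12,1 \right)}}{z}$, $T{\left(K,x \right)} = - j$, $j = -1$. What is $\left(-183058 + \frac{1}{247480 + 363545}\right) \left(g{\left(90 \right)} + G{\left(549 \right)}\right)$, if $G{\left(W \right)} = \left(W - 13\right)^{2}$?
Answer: $- \frac{2892143239375605809}{54992250} \approx -5.2592 \cdot 10^{10}$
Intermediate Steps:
$T{\left(K,x \right)} = 1$ ($T{\left(K,x \right)} = \left(-1\right) \left(-1\right) = 1$)
$g{\left(z \right)} = \frac{1}{z}$ ($g{\left(z \right)} = 1 \frac{1}{z} = \frac{1}{z}$)
$G{\left(W \right)} = \left(-13 + W\right)^{2}$
$\left(-183058 + \frac{1}{247480 + 363545}\right) \left(g{\left(90 \right)} + G{\left(549 \right)}\right) = \left(-183058 + \frac{1}{247480 + 363545}\right) \left(\frac{1}{90} + \left(-13 + 549\right)^{2}\right) = \left(-183058 + \frac{1}{611025}\right) \left(\frac{1}{90} + 536^{2}\right) = \left(-183058 + \frac{1}{611025}\right) \left(\frac{1}{90} + 287296\right) = \left(- \frac{111853014449}{611025}\right) \frac{25856641}{90} = - \frac{2892143239375605809}{54992250}$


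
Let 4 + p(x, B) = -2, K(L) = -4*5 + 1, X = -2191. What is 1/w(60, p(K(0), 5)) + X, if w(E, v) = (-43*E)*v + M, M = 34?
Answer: -33991173/15514 ≈ -2191.0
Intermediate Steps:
K(L) = -19 (K(L) = -20 + 1 = -19)
p(x, B) = -6 (p(x, B) = -4 - 2 = -6)
w(E, v) = 34 - 43*E*v (w(E, v) = (-43*E)*v + 34 = -43*E*v + 34 = 34 - 43*E*v)
1/w(60, p(K(0), 5)) + X = 1/(34 - 43*60*(-6)) - 2191 = 1/(34 + 15480) - 2191 = 1/15514 - 2191 = -33991173/15514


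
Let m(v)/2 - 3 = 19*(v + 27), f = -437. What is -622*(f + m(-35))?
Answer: 457170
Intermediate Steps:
m(v) = 1032 + 38*v (m(v) = 6 + 2*(19*(v + 27)) = 6 + 2*(19*(27 + v)) = 6 + 2*(513 + 19*v) = 6 + (1026 + 38*v) = 1032 + 38*v)
-622*(f + m(-35)) = -622*(-437 + (1032 + 38*(-35))) = -622*(-437 + (1032 - 1330)) = -622*(-437 - 298) = -622*(-735) = 457170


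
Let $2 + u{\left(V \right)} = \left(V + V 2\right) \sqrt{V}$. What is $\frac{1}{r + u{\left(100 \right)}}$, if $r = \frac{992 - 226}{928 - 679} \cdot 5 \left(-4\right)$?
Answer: $\frac{249}{731182} \approx 0.00034054$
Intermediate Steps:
$r = - \frac{15320}{249}$ ($r = \frac{766}{249} \left(-20\right) = - \frac{15320}{249} \approx -61.526$)
$u{\left(V \right)} = -2 + 3 V^{\frac{3}{2}}$ ($u{\left(V \right)} = -2 + \left(V + V 2\right) \sqrt{V} = -2 + \left(V + 2 V\right) \sqrt{V} = -2 + 3 V \sqrt{V} = -2 + 3 V^{\frac{3}{2}}$)
$\frac{1}{r + u{\left(100 \right)}} = \frac{1}{- \frac{15320}{249} - \left(2 - 3 \cdot 100^{\frac{3}{2}}\right)} = \frac{1}{- \frac{15320}{249} + \left(-2 + 3 \cdot 1000\right)} = \frac{1}{- \frac{15320}{249} + \left(-2 + 3000\right)} = \frac{1}{- \frac{15320}{249} + 2998} = \frac{1}{\frac{731182}{249}} = \frac{249}{731182}$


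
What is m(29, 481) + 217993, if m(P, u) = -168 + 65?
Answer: 217890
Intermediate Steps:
m(P, u) = -103
m(29, 481) + 217993 = -103 + 217993 = 217890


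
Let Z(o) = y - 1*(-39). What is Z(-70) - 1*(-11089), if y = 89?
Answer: 11217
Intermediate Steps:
Z(o) = 128 (Z(o) = 89 - 1*(-39) = 89 + 39 = 128)
Z(-70) - 1*(-11089) = 128 - 1*(-11089) = 128 + 11089 = 11217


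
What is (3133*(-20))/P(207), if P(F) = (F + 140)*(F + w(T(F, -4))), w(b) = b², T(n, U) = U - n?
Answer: -15665/3880154 ≈ -0.0040372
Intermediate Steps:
P(F) = (140 + F)*(F + (-4 - F)²) (P(F) = (F + 140)*(F + (-4 - F)²) = (140 + F)*(F + (-4 - F)²))
(3133*(-20))/P(207) = (3133*(-20))/(2240 + 207³ + 149*207² + 1276*207) = -62660/(2240 + 8869743 + 149*42849 + 264132) = -62660/(2240 + 8869743 + 6384501 + 264132) = -62660/15520616 = -62660*1/15520616 = -15665/3880154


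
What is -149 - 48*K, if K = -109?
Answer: 5083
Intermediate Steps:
-149 - 48*K = -149 - 48*(-109) = -149 + 5232 = 5083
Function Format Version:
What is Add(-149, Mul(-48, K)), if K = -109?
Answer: 5083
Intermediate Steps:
Add(-149, Mul(-48, K)) = Add(-149, Mul(-48, -109)) = Add(-149, 5232) = 5083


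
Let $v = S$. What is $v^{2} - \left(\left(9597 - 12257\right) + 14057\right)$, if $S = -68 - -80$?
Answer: $-11253$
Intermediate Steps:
$S = 12$ ($S = -68 + 80 = 12$)
$v = 12$
$v^{2} - \left(\left(9597 - 12257\right) + 14057\right) = 12^{2} - \left(\left(9597 - 12257\right) + 14057\right) = 144 - \left(-2660 + 14057\right) = 144 - 11397 = -11253$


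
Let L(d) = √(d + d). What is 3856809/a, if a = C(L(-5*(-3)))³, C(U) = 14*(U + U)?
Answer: 1285603*√30/6585600 ≈ 1.0692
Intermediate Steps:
L(d) = √2*√d (L(d) = √(2*d) = √2*√d)
C(U) = 28*U (C(U) = 14*(2*U) = 28*U)
a = 658560*√30 (a = (28*(√2*√(-5*(-3))))³ = (28*(√2*√15))³ = (28*√30)³ = 658560*√30 ≈ 3.6071e+6)
3856809/a = 3856809/((658560*√30)) = 3856809*(√30/19756800) = 1285603*√30/6585600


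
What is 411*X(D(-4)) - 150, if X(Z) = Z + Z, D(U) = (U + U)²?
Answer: 52458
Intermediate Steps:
D(U) = 4*U² (D(U) = (2*U)² = 4*U²)
X(Z) = 2*Z
411*X(D(-4)) - 150 = 411*(2*(4*(-4)²)) - 150 = 411*(2*(4*16)) - 150 = 411*(2*64) - 150 = 411*128 - 150 = 52608 - 150 = 52458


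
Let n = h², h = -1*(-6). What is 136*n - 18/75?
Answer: 122394/25 ≈ 4895.8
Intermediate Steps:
h = 6
n = 36 (n = 6² = 36)
136*n - 18/75 = 136*36 - 18/75 = 4896 - 18*1/75 = 4896 - 6/25 = 122394/25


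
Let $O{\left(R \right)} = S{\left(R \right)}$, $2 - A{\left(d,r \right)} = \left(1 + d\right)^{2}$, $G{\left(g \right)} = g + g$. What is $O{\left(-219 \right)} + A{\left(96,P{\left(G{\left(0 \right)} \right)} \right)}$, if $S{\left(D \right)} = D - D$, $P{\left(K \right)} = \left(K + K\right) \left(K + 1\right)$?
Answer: $-9407$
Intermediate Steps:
$G{\left(g \right)} = 2 g$
$P{\left(K \right)} = 2 K \left(1 + K\right)$
$A{\left(d,r \right)} = 2 - \left(1 + d\right)^{2}$
$S{\left(D \right)} = 0$
$O{\left(R \right)} = 0$
$O{\left(-219 \right)} + A{\left(96,P{\left(G{\left(0 \right)} \right)} \right)} = 0 + \left(2 - \left(1 + 96\right)^{2}\right) = 0 + \left(2 - 97^{2}\right) = 0 + \left(2 - 9409\right) = 0 - 9407 = -9407$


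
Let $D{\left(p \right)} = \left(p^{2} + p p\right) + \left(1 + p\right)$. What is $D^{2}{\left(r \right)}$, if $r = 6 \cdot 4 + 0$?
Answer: $1385329$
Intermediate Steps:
$r = 24$ ($r = 24 + 0 = 24$)
$D{\left(p \right)} = 1 + p + 2 p^{2}$ ($D{\left(p \right)} = \left(p^{2} + p^{2}\right) + \left(1 + p\right) = 2 p^{2} + \left(1 + p\right) = 1 + p + 2 p^{2}$)
$D^{2}{\left(r \right)} = \left(1 + 24 + 2 \cdot 24^{2}\right)^{2} = \left(1 + 24 + 2 \cdot 576\right)^{2} = \left(1 + 24 + 1152\right)^{2} = 1177^{2} = 1385329$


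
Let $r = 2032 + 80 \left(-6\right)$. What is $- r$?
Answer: $-1552$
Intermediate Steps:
$r = 1552$ ($r = 2032 - 480 = 1552$)
$- r = \left(-1\right) 1552 = -1552$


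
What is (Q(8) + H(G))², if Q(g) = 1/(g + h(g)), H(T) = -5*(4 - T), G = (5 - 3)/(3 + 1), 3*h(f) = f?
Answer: 310249/1024 ≈ 302.98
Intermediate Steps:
h(f) = f/3
G = ½ (G = 2/4 = 2*(¼) = ½ ≈ 0.50000)
H(T) = -20 + 5*T
Q(g) = 3/(4*g) (Q(g) = 1/(g + g/3) = 1/(4*g/3) = 3/(4*g))
(Q(8) + H(G))² = ((¾)/8 + (-20 + 5*(½)))² = ((¾)*(⅛) + (-20 + 5/2))² = (3/32 - 35/2)² = (-557/32)² = 310249/1024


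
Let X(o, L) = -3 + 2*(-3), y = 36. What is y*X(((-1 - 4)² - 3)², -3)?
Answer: -324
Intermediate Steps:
X(o, L) = -9 (X(o, L) = -3 - 6 = -9)
y*X(((-1 - 4)² - 3)², -3) = 36*(-9) = -324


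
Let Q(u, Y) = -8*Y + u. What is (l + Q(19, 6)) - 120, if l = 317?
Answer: 168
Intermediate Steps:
Q(u, Y) = u - 8*Y
(l + Q(19, 6)) - 120 = (317 + (19 - 8*6)) - 120 = (317 + (19 - 48)) - 120 = (317 - 29) - 120 = 288 - 120 = 168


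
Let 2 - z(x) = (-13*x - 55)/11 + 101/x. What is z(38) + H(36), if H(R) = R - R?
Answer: 20587/418 ≈ 49.251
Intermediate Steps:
H(R) = 0
z(x) = 7 - 101/x + 13*x/11 (z(x) = 2 - ((-13*x - 55)/11 + 101/x) = 2 - ((-55 - 13*x)*(1/11) + 101/x) = 2 - ((-5 - 13*x/11) + 101/x) = 2 - (-5 + 101/x - 13*x/11) = 2 + (5 - 101/x + 13*x/11) = 7 - 101/x + 13*x/11)
z(38) + H(36) = (7 - 101/38 + (13/11)*38) + 0 = (7 - 101*1/38 + 494/11) + 0 = (7 - 101/38 + 494/11) + 0 = 20587/418 + 0 = 20587/418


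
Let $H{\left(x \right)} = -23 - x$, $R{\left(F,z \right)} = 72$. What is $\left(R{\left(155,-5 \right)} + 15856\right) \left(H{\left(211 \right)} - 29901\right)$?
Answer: $-479990280$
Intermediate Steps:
$\left(R{\left(155,-5 \right)} + 15856\right) \left(H{\left(211 \right)} - 29901\right) = \left(72 + 15856\right) \left(\left(-23 - 211\right) - 29901\right) = 15928 \left(\left(-23 - 211\right) - 29901\right) = 15928 \left(-234 - 29901\right) = 15928 \left(-30135\right) = -479990280$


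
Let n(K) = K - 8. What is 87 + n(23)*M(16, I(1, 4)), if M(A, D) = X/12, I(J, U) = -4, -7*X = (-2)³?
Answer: 619/7 ≈ 88.429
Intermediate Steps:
X = 8/7 (X = -⅐*(-2)³ = -⅐*(-8) = 8/7 ≈ 1.1429)
n(K) = -8 + K
M(A, D) = 2/21 (M(A, D) = (8/7)/12 = (8/7)*(1/12) = 2/21)
87 + n(23)*M(16, I(1, 4)) = 87 + (-8 + 23)*(2/21) = 87 + 15*(2/21) = 87 + 10/7 = 619/7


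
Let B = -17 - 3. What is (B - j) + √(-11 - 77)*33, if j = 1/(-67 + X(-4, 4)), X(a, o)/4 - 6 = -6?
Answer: -1339/67 + 66*I*√22 ≈ -19.985 + 309.57*I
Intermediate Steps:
B = -20
X(a, o) = 0 (X(a, o) = 24 + 4*(-6) = 24 - 24 = 0)
j = -1/67 (j = 1/(-67 + 0) = 1/(-67) = -1/67 ≈ -0.014925)
(B - j) + √(-11 - 77)*33 = (-20 - 1*(-1/67)) + √(-11 - 77)*33 = (-20 + 1/67) + √(-88)*33 = -1339/67 + (2*I*√22)*33 = -1339/67 + 66*I*√22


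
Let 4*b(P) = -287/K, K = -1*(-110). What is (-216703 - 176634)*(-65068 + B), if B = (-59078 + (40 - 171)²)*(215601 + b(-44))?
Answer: 1564084650594474477/440 ≈ 3.5547e+15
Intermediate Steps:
K = 110
b(P) = -287/440 (b(P) = (-287/110)/4 = (-287*1/110)/4 = (¼)*(-287/110) = -287/440)
B = -3976420701301/440 (B = (-59078 + (40 - 171)²)*(215601 - 287/440) = (-59078 + (-131)²)*(94864153/440) = (-59078 + 17161)*(94864153/440) = -41917*94864153/440 = -3976420701301/440 ≈ -9.0373e+9)
(-216703 - 176634)*(-65068 + B) = (-216703 - 176634)*(-65068 - 3976420701301/440) = -393337*(-3976449331221/440) = 1564084650594474477/440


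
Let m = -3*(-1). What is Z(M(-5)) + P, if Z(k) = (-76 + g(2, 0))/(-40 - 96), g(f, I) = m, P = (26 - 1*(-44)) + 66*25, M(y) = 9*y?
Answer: 233993/136 ≈ 1720.5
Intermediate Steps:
P = 1720 (P = (26 + 44) + 1650 = 70 + 1650 = 1720)
m = 3
g(f, I) = 3
Z(k) = 73/136 (Z(k) = (-76 + 3)/(-40 - 96) = -73/(-136) = -73*(-1/136) = 73/136)
Z(M(-5)) + P = 73/136 + 1720 = 233993/136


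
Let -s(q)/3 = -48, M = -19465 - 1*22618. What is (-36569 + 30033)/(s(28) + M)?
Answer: 6536/41939 ≈ 0.15585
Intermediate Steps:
M = -42083 (M = -19465 - 22618 = -42083)
s(q) = 144 (s(q) = -3*(-48) = 144)
(-36569 + 30033)/(s(28) + M) = (-36569 + 30033)/(144 - 42083) = -6536/(-41939) = -6536*(-1/41939) = 6536/41939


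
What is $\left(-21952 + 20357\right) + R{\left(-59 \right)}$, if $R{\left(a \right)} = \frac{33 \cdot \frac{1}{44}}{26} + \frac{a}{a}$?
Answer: $- \frac{165773}{104} \approx -1594.0$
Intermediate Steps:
$R{\left(a \right)} = \frac{107}{104}$ ($R{\left(a \right)} = 33 \cdot \frac{1}{44} \cdot \frac{1}{26} + 1 = \frac{3}{4} \cdot \frac{1}{26} + 1 = \frac{3}{104} + 1 = \frac{107}{104}$)
$\left(-21952 + 20357\right) + R{\left(-59 \right)} = \left(-21952 + 20357\right) + \frac{107}{104} = -1595 + \frac{107}{104} = - \frac{165773}{104}$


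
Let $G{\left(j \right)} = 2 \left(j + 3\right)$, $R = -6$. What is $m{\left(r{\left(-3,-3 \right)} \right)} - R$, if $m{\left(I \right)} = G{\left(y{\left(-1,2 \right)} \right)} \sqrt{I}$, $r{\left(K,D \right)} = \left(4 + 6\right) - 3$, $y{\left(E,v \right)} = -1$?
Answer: $6 + 4 \sqrt{7} \approx 16.583$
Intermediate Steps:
$r{\left(K,D \right)} = 7$ ($r{\left(K,D \right)} = 10 - 3 = 7$)
$G{\left(j \right)} = 6 + 2 j$ ($G{\left(j \right)} = 2 \left(3 + j\right) = 6 + 2 j$)
$m{\left(I \right)} = 4 \sqrt{I}$ ($m{\left(I \right)} = \left(6 + 2 \left(-1\right)\right) \sqrt{I} = \left(6 - 2\right) \sqrt{I} = 4 \sqrt{I}$)
$m{\left(r{\left(-3,-3 \right)} \right)} - R = 4 \sqrt{7} - -6 = 4 \sqrt{7} + 6 = 6 + 4 \sqrt{7}$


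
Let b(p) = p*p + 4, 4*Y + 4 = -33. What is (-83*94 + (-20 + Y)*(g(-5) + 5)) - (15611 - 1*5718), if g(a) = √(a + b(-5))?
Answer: -71365/4 - 117*√6/2 ≈ -17985.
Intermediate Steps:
Y = -37/4 (Y = -1 + (¼)*(-33) = -1 - 33/4 = -37/4 ≈ -9.2500)
b(p) = 4 + p² (b(p) = p² + 4 = 4 + p²)
g(a) = √(29 + a) (g(a) = √(a + (4 + (-5)²)) = √(a + (4 + 25)) = √(a + 29) = √(29 + a))
(-83*94 + (-20 + Y)*(g(-5) + 5)) - (15611 - 1*5718) = (-83*94 + (-20 - 37/4)*(√(29 - 5) + 5)) - (15611 - 1*5718) = (-7802 - 117*(√24 + 5)/4) - (15611 - 5718) = (-7802 - 117*(2*√6 + 5)/4) - 1*9893 = (-7802 - 117*(5 + 2*√6)/4) - 9893 = (-7802 + (-585/4 - 117*√6/2)) - 9893 = (-31793/4 - 117*√6/2) - 9893 = -71365/4 - 117*√6/2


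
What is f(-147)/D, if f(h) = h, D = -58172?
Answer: 147/58172 ≈ 0.0025270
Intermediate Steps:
f(-147)/D = -147/(-58172) = -147*(-1/58172) = 147/58172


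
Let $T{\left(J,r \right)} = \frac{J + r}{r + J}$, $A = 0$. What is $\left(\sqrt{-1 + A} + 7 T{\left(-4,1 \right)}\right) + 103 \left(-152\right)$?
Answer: $-15649 + i \approx -15649.0 + 1.0 i$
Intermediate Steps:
$T{\left(J,r \right)} = 1$ ($T{\left(J,r \right)} = \frac{J + r}{J + r} = 1$)
$\left(\sqrt{-1 + A} + 7 T{\left(-4,1 \right)}\right) + 103 \left(-152\right) = \left(\sqrt{-1 + 0} + 7 \cdot 1\right) + 103 \left(-152\right) = \left(\sqrt{-1} + 7\right) - 15656 = \left(i + 7\right) - 15656 = \left(7 + i\right) - 15656 = -15649 + i$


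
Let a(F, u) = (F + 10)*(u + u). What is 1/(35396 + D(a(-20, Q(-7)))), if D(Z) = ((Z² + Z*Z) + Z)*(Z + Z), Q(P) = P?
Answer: 1/11050596 ≈ 9.0493e-8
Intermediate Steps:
a(F, u) = 2*u*(10 + F) (a(F, u) = (10 + F)*(2*u) = 2*u*(10 + F))
D(Z) = 2*Z*(Z + 2*Z²) (D(Z) = ((Z² + Z²) + Z)*(2*Z) = (2*Z² + Z)*(2*Z) = (Z + 2*Z²)*(2*Z) = 2*Z*(Z + 2*Z²))
1/(35396 + D(a(-20, Q(-7)))) = 1/(35396 + (2*(-7)*(10 - 20))²*(2 + 4*(2*(-7)*(10 - 20)))) = 1/(35396 + (2*(-7)*(-10))²*(2 + 4*(2*(-7)*(-10)))) = 1/(35396 + 140²*(2 + 4*140)) = 1/(35396 + 19600*(2 + 560)) = 1/(35396 + 19600*562) = 1/(35396 + 11015200) = 1/11050596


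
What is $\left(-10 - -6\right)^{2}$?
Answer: $16$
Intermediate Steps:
$\left(-10 - -6\right)^{2} = \left(-10 + \left(-1 + 7\right)\right)^{2} = \left(-10 + 6\right)^{2} = \left(-4\right)^{2} = 16$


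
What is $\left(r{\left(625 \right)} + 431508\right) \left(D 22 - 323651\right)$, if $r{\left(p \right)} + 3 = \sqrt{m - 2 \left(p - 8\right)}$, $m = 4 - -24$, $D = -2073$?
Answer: $-159336241785 - 1107771 i \sqrt{134} \approx -1.5934 \cdot 10^{11} - 1.2823 \cdot 10^{7} i$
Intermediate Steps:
$m = 28$ ($m = 4 + 24 = 28$)
$r{\left(p \right)} = -3 + \sqrt{44 - 2 p}$ ($r{\left(p \right)} = -3 + \sqrt{28 - 2 \left(p - 8\right)} = -3 + \sqrt{28 - 2 \left(-8 + p\right)} = -3 + \sqrt{28 - \left(-16 + 2 p\right)} = -3 + \sqrt{44 - 2 p}$)
$\left(r{\left(625 \right)} + 431508\right) \left(D 22 - 323651\right) = \left(\left(-3 + \sqrt{44 - 1250}\right) + 431508\right) \left(\left(-2073\right) 22 - 323651\right) = \left(\left(-3 + \sqrt{44 - 1250}\right) + 431508\right) \left(-45606 - 323651\right) = \left(\left(-3 + \sqrt{-1206}\right) + 431508\right) \left(-369257\right) = \left(\left(-3 + 3 i \sqrt{134}\right) + 431508\right) \left(-369257\right) = \left(431505 + 3 i \sqrt{134}\right) \left(-369257\right) = -159336241785 - 1107771 i \sqrt{134}$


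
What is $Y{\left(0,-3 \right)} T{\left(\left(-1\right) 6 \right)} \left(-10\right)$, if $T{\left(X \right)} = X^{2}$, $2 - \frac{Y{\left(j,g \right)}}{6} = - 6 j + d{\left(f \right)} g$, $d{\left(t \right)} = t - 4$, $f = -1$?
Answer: $28080$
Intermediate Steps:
$d{\left(t \right)} = -4 + t$ ($d{\left(t \right)} = t - 4 = -4 + t$)
$Y{\left(j,g \right)} = 12 + 30 g + 36 j$ ($Y{\left(j,g \right)} = 12 - 6 \left(- 6 j + \left(-4 - 1\right) g\right) = 12 - 6 \left(- 6 j - 5 g\right) = 12 + \left(30 g + 36 j\right) = 12 + 30 g + 36 j$)
$Y{\left(0,-3 \right)} T{\left(\left(-1\right) 6 \right)} \left(-10\right) = \left(12 + 30 \left(-3\right) + 36 \cdot 0\right) \left(\left(-1\right) 6\right)^{2} \left(-10\right) = \left(12 - 90 + 0\right) \left(-6\right)^{2} \left(-10\right) = \left(-78\right) 36 \left(-10\right) = \left(-2808\right) \left(-10\right) = 28080$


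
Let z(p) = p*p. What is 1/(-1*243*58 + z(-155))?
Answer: 1/9931 ≈ 0.00010069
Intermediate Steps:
z(p) = p**2
1/(-1*243*58 + z(-155)) = 1/(-1*243*58 + (-155)**2) = 1/(-243*58 + 24025) = 1/(-14094 + 24025) = 1/9931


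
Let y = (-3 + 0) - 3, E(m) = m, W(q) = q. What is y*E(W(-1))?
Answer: 6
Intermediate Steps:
y = -6 (y = -3 - 3 = -6)
y*E(W(-1)) = -6*(-1) = 6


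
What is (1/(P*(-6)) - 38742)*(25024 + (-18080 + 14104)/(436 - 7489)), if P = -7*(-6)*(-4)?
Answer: -861574763563735/888678 ≈ -9.6950e+8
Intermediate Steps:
P = -168 (P = 42*(-4) = -168)
(1/(P*(-6)) - 38742)*(25024 + (-18080 + 14104)/(436 - 7489)) = (1/(-168*(-6)) - 38742)*(25024 + (-18080 + 14104)/(436 - 7489)) = (1/1008 - 38742)*(25024 - 3976/(-7053)) = (1/1008 - 38742)*(25024 - 3976*(-1/7053)) = -39051935*(25024 + 3976/7053)/1008 = -39051935/1008*176498248/7053 = -861574763563735/888678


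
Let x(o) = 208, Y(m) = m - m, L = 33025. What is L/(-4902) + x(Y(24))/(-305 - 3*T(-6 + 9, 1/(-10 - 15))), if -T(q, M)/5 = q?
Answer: -184733/24510 ≈ -7.5370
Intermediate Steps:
Y(m) = 0
T(q, M) = -5*q
L/(-4902) + x(Y(24))/(-305 - 3*T(-6 + 9, 1/(-10 - 15))) = 33025/(-4902) + 208/(-305 - (-15)*(-6 + 9)) = 33025*(-1/4902) + 208/(-305 - (-15)*3) = -33025/4902 + 208/(-305 - 3*(-15)) = -33025/4902 + 208/(-305 + 45) = -33025/4902 + 208/(-260) = -33025/4902 + 208*(-1/260) = -33025/4902 - ⅘ = -184733/24510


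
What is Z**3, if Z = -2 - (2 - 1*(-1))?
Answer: -125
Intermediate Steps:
Z = -5 (Z = -2 - (2 + 1) = -2 - 1*3 = -2 - 3 = -5)
Z**3 = (-5)**3 = -125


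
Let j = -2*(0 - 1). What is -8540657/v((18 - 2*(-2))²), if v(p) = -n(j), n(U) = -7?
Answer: -8540657/7 ≈ -1.2201e+6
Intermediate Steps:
j = 2 (j = -2*(-1) = 2)
v(p) = 7 (v(p) = -1*(-7) = 7)
-8540657/v((18 - 2*(-2))²) = -8540657/7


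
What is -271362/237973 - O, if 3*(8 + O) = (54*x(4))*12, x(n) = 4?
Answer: -203976250/237973 ≈ -857.14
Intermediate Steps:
O = 856 (O = -8 + ((54*4)*12)/3 = -8 + (216*12)/3 = -8 + (⅓)*2592 = -8 + 864 = 856)
-271362/237973 - O = -271362/237973 - 1*856 = -271362*1/237973 - 856 = -271362/237973 - 856 = -203976250/237973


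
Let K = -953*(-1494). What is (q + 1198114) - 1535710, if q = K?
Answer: 1086186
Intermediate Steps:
K = 1423782
q = 1423782
(q + 1198114) - 1535710 = (1423782 + 1198114) - 1535710 = 2621896 - 1535710 = 1086186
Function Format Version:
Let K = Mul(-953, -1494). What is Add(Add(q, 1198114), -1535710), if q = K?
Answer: 1086186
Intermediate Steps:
K = 1423782
q = 1423782
Add(Add(q, 1198114), -1535710) = Add(Add(1423782, 1198114), -1535710) = Add(2621896, -1535710) = 1086186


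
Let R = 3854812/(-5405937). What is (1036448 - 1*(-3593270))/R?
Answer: -12513981917883/1927406 ≈ -6.4927e+6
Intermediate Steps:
R = -3854812/5405937 (R = 3854812*(-1/5405937) = -3854812/5405937 ≈ -0.71307)
(1036448 - 1*(-3593270))/R = (1036448 - 1*(-3593270))/(-3854812/5405937) = (1036448 + 3593270)*(-5405937/3854812) = 4629718*(-5405937/3854812) = -12513981917883/1927406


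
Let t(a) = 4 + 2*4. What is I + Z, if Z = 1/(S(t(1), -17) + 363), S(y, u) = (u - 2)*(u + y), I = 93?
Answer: 42595/458 ≈ 93.002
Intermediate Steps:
t(a) = 12 (t(a) = 4 + 8 = 12)
S(y, u) = (-2 + u)*(u + y)
Z = 1/458 (Z = 1/(((-17)² - 2*(-17) - 2*12 - 17*12) + 363) = 1/((289 + 34 - 24 - 204) + 363) = 1/(95 + 363) = 1/458 ≈ 0.0021834)
I + Z = 93 + 1/458 = 42595/458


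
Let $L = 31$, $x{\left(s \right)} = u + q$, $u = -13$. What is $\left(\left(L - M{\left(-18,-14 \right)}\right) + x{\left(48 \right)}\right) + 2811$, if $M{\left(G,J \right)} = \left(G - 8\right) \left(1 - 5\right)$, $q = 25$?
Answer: $2750$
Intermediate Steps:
$x{\left(s \right)} = 12$ ($x{\left(s \right)} = -13 + 25 = 12$)
$M{\left(G,J \right)} = 32 - 4 G$ ($M{\left(G,J \right)} = \left(-8 + G\right) \left(-4\right) = 32 - 4 G$)
$\left(\left(L - M{\left(-18,-14 \right)}\right) + x{\left(48 \right)}\right) + 2811 = \left(\left(31 - \left(32 - -72\right)\right) + 12\right) + 2811 = \left(\left(31 - \left(32 + 72\right)\right) + 12\right) + 2811 = \left(\left(31 - 104\right) + 12\right) + 2811 = \left(-73 + 12\right) + 2811 = -61 + 2811 = 2750$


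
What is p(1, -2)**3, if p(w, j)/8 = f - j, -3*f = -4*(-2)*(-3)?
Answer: 512000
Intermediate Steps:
f = 8 (f = -(-4*(-2))*(-3)/3 = -8*(-3)/3 = -1/3*(-24) = 8)
p(w, j) = 64 - 8*j (p(w, j) = 8*(8 - j) = 64 - 8*j)
p(1, -2)**3 = (64 - 8*(-2))**3 = (64 + 16)**3 = 80**3 = 512000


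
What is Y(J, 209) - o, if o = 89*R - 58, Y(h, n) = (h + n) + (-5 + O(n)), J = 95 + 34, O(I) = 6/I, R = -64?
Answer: 1272189/209 ≈ 6087.0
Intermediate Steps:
J = 129
Y(h, n) = -5 + h + n + 6/n (Y(h, n) = (h + n) + (-5 + 6/n) = -5 + h + n + 6/n)
o = -5754 (o = 89*(-64) - 58 = -5696 - 58 = -5754)
Y(J, 209) - o = (-5 + 129 + 209 + 6/209) - 1*(-5754) = (-5 + 129 + 209 + 6*(1/209)) + 5754 = (-5 + 129 + 209 + 6/209) + 5754 = 69603/209 + 5754 = 1272189/209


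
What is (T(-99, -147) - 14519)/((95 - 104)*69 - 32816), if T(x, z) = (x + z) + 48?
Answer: 14717/33437 ≈ 0.44014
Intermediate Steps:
T(x, z) = 48 + x + z
(T(-99, -147) - 14519)/((95 - 104)*69 - 32816) = ((48 - 99 - 147) - 14519)/((95 - 104)*69 - 32816) = (-198 - 14519)/(-9*69 - 32816) = -14717/(-621 - 32816) = -14717/(-33437) = -14717*(-1/33437) = 14717/33437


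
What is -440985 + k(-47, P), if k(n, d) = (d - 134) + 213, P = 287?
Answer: -440619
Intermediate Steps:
k(n, d) = 79 + d (k(n, d) = (-134 + d) + 213 = 79 + d)
-440985 + k(-47, P) = -440985 + (79 + 287) = -440985 + 366 = -440619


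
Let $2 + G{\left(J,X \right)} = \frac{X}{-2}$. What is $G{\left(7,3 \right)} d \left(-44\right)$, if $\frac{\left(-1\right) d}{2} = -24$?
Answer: $7392$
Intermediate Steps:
$d = 48$ ($d = \left(-2\right) \left(-24\right) = 48$)
$G{\left(J,X \right)} = -2 - \frac{X}{2}$ ($G{\left(J,X \right)} = -2 + \frac{X}{-2} = -2 + X \left(- \frac{1}{2}\right) = -2 - \frac{X}{2}$)
$G{\left(7,3 \right)} d \left(-44\right) = \left(-2 - \frac{3}{2}\right) 48 \left(-44\right) = \left(- \frac{7}{2}\right) 48 \left(-44\right) = \left(-168\right) \left(-44\right) = 7392$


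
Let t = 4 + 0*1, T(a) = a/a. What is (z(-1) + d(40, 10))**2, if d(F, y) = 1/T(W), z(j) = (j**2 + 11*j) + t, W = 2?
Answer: 25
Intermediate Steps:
T(a) = 1
t = 4 (t = 4 + 0 = 4)
z(j) = 4 + j**2 + 11*j (z(j) = (j**2 + 11*j) + 4 = 4 + j**2 + 11*j)
d(F, y) = 1 (d(F, y) = 1/1 = 1)
(z(-1) + d(40, 10))**2 = ((4 + (-1)**2 + 11*(-1)) + 1)**2 = ((4 + 1 - 11) + 1)**2 = (-6 + 1)**2 = (-5)**2 = 25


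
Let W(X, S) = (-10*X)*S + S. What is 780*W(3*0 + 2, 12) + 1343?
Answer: -176497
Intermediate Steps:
W(X, S) = S - 10*S*X (W(X, S) = -10*S*X + S = S - 10*S*X)
780*W(3*0 + 2, 12) + 1343 = 780*(12*(1 - 10*(3*0 + 2))) + 1343 = 780*(12*(1 - 10*(0 + 2))) + 1343 = 780*(12*(1 - 10*2)) + 1343 = 780*(12*(1 - 20)) + 1343 = 780*(12*(-19)) + 1343 = 780*(-228) + 1343 = -177840 + 1343 = -176497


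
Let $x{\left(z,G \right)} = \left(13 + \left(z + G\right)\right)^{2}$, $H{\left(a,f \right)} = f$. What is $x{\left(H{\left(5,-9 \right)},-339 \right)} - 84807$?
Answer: $27418$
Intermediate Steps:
$x{\left(z,G \right)} = \left(13 + G + z\right)^{2}$ ($x{\left(z,G \right)} = \left(13 + \left(G + z\right)\right)^{2} = \left(13 + G + z\right)^{2}$)
$x{\left(H{\left(5,-9 \right)},-339 \right)} - 84807 = \left(13 - 339 - 9\right)^{2} - 84807 = \left(-335\right)^{2} - 84807 = 112225 - 84807 = 27418$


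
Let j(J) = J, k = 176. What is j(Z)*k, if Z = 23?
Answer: 4048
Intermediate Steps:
j(Z)*k = 23*176 = 4048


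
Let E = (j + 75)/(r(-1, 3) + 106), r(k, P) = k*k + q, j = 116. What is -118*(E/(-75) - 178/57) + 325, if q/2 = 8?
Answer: 121979897/175275 ≈ 695.93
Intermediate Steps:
q = 16 (q = 2*8 = 16)
r(k, P) = 16 + k² (r(k, P) = k*k + 16 = k² + 16 = 16 + k²)
E = 191/123 (E = (116 + 75)/((16 + (-1)²) + 106) = 191/((16 + 1) + 106) = 191/(17 + 106) = 191/123 ≈ 1.5528)
-118*(E/(-75) - 178/57) + 325 = -118*((191/123)/(-75) - 178/57) + 325 = -118*((191/123)*(-1/75) - 178*1/57) + 325 = -118*(-191/9225 - 178/57) + 325 = -118*(-550979/175275) + 325 = 65015522/175275 + 325 = 121979897/175275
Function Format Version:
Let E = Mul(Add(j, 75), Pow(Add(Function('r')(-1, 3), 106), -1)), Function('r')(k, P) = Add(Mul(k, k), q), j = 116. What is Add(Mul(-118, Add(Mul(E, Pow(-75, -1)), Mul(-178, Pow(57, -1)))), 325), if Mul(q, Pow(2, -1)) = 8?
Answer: Rational(121979897, 175275) ≈ 695.93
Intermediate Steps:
q = 16 (q = Mul(2, 8) = 16)
Function('r')(k, P) = Add(16, Pow(k, 2)) (Function('r')(k, P) = Add(Mul(k, k), 16) = Add(Pow(k, 2), 16) = Add(16, Pow(k, 2)))
E = Rational(191, 123) (E = Mul(Add(116, 75), Pow(Add(Add(16, Pow(-1, 2)), 106), -1)) = Mul(191, Pow(Add(Add(16, 1), 106), -1)) = Mul(191, Pow(Add(17, 106), -1)) = Mul(191, Pow(123, -1)) = Mul(191, Rational(1, 123)) = Rational(191, 123) ≈ 1.5528)
Add(Mul(-118, Add(Mul(E, Pow(-75, -1)), Mul(-178, Pow(57, -1)))), 325) = Add(Mul(-118, Add(Mul(Rational(191, 123), Pow(-75, -1)), Mul(-178, Pow(57, -1)))), 325) = Add(Mul(-118, Add(Mul(Rational(191, 123), Rational(-1, 75)), Mul(-178, Rational(1, 57)))), 325) = Add(Mul(-118, Add(Rational(-191, 9225), Rational(-178, 57))), 325) = Add(Mul(-118, Rational(-550979, 175275)), 325) = Add(Rational(65015522, 175275), 325) = Rational(121979897, 175275)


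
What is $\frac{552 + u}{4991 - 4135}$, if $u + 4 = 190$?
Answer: $\frac{369}{428} \approx 0.86215$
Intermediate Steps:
$u = 186$ ($u = -4 + 190 = 186$)
$\frac{552 + u}{4991 - 4135} = \frac{552 + 186}{4991 - 4135} = \frac{738}{856} = 738 \cdot \frac{1}{856} = \frac{369}{428}$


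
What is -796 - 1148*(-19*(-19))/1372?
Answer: -53805/49 ≈ -1098.1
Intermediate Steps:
-796 - 1148*(-19*(-19))/1372 = -796 - 414428/1372 = -796 - 1148*361/1372 = -796 - 14801/49 = -53805/49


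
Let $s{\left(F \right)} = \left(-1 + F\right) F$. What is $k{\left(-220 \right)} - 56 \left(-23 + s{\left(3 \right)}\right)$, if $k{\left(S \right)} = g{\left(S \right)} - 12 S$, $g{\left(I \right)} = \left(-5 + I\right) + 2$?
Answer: $3369$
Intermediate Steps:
$g{\left(I \right)} = -3 + I$
$s{\left(F \right)} = F \left(-1 + F\right)$
$k{\left(S \right)} = -3 - 11 S$ ($k{\left(S \right)} = \left(-3 + S\right) - 12 S = -3 - 11 S$)
$k{\left(-220 \right)} - 56 \left(-23 + s{\left(3 \right)}\right) = \left(-3 - -2420\right) - 56 \left(-23 + 3 \left(-1 + 3\right)\right) = \left(-3 + 2420\right) - 56 \left(-23 + 3 \cdot 2\right) = 2417 - 56 \left(-23 + 6\right) = 2417 - 56 \left(-17\right) = 2417 - -952 = 2417 + 952 = 3369$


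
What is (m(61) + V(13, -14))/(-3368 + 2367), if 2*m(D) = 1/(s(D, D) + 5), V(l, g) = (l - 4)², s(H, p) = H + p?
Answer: -20575/254254 ≈ -0.080923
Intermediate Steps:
V(l, g) = (-4 + l)²
m(D) = 1/(2*(5 + 2*D)) (m(D) = 1/(2*((D + D) + 5)) = 1/(2*(2*D + 5)) = 1/(2*(5 + 2*D)))
(m(61) + V(13, -14))/(-3368 + 2367) = (1/(2*(5 + 2*61)) + (-4 + 13)²)/(-3368 + 2367) = (1/(2*(5 + 122)) + 9²)/(-1001) = ((½)/127 + 81)*(-1/1001) = ((½)*(1/127) + 81)*(-1/1001) = (1/254 + 81)*(-1/1001) = (20575/254)*(-1/1001) = -20575/254254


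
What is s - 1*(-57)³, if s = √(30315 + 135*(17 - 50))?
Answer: 185193 + 2*√6465 ≈ 1.8535e+5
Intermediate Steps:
s = 2*√6465 (s = √(30315 + 135*(-33)) = √(30315 - 4455) = √25860 = 2*√6465 ≈ 160.81)
s - 1*(-57)³ = 2*√6465 - 1*(-57)³ = 2*√6465 - 1*(-185193) = 2*√6465 + 185193 = 185193 + 2*√6465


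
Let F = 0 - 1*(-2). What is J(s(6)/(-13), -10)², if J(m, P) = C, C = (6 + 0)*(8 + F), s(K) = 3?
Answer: 3600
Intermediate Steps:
F = 2 (F = 0 + 2 = 2)
C = 60 (C = (6 + 0)*(8 + 2) = 6*10 = 60)
J(m, P) = 60
J(s(6)/(-13), -10)² = 60² = 3600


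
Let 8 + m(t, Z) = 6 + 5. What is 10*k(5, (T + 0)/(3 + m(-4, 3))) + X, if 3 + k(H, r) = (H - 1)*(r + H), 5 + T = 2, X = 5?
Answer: 155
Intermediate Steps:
m(t, Z) = 3 (m(t, Z) = -8 + (6 + 5) = -8 + 11 = 3)
T = -3 (T = -5 + 2 = -3)
k(H, r) = -3 + (-1 + H)*(H + r) (k(H, r) = -3 + (H - 1)*(r + H) = -3 + (-1 + H)*(H + r))
10*k(5, (T + 0)/(3 + m(-4, 3))) + X = 10*(-3 + 5² - 1*5 - (-3 + 0)/(3 + 3) + 5*((-3 + 0)/(3 + 3))) + 5 = 10*(-3 + 25 - 5 - (-3)/6 + 5*(-3/6)) + 5 = 10*(-3 + 25 - 5 - (-3)/6 + 5*(-3*⅙)) + 5 = 10*(-3 + 25 - 5 - 1*(-½) + 5*(-½)) + 5 = 10*(-3 + 25 - 5 + ½ - 5/2) + 5 = 10*15 + 5 = 150 + 5 = 155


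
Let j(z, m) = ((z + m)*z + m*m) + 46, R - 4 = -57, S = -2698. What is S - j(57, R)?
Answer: -5781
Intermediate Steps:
R = -53 (R = 4 - 57 = -53)
j(z, m) = 46 + m² + z*(m + z) (j(z, m) = ((m + z)*z + m²) + 46 = (z*(m + z) + m²) + 46 = (m² + z*(m + z)) + 46 = 46 + m² + z*(m + z))
S - j(57, R) = -2698 - (46 + (-53)² + 57² - 53*57) = -2698 - (46 + 2809 + 3249 - 3021) = -2698 - 1*3083 = -2698 - 3083 = -5781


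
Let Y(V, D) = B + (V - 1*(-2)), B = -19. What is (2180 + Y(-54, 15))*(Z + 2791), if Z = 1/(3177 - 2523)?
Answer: 1283196445/218 ≈ 5.8862e+6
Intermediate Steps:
Y(V, D) = -17 + V (Y(V, D) = -19 + (V - 1*(-2)) = -19 + (V + 2) = -19 + (2 + V) = -17 + V)
Z = 1/654 ≈ 0.0015291
(2180 + Y(-54, 15))*(Z + 2791) = (2180 + (-17 - 54))*(1/654 + 2791) = (2180 - 71)*(1825315/654) = 2109*(1825315/654) = 1283196445/218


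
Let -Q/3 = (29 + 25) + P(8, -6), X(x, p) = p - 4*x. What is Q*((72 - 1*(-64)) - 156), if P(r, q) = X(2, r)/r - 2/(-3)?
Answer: 3280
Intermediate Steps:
P(r, q) = 2/3 + (-8 + r)/r (P(r, q) = (r - 4*2)/r - 2/(-3) = (r - 8)/r - 2*(-1/3) = (-8 + r)/r + 2/3 = 2/3 + (-8 + r)/r)
Q = -164 (Q = -3*((29 + 25) + (5/3 - 8/8)) = -3*(54 + (5/3 - 8*1/8)) = -3*(54 + (5/3 - 1)) = -3*(54 + 2/3) = -3*164/3 = -164)
Q*((72 - 1*(-64)) - 156) = -164*((72 - 1*(-64)) - 156) = -164*((72 + 64) - 156) = -164*(136 - 156) = -164*(-20) = 3280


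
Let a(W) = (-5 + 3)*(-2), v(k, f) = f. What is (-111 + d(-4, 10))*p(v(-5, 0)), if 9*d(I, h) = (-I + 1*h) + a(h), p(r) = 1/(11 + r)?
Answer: -109/11 ≈ -9.9091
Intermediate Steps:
a(W) = 4 (a(W) = -2*(-2) = 4)
d(I, h) = 4/9 - I/9 + h/9 (d(I, h) = ((-I + 1*h) + 4)/9 = ((-I + h) + 4)/9 = ((h - I) + 4)/9 = (4 + h - I)/9 = 4/9 - I/9 + h/9)
(-111 + d(-4, 10))*p(v(-5, 0)) = (-111 + (4/9 - ⅑*(-4) + (⅑)*10))/(11 + 0) = (-111 + (4/9 + 4/9 + 10/9))/11 = (-111 + 2)*(1/11) = -109*1/11 = -109/11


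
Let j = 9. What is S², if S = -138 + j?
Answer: 16641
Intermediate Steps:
S = -129 (S = -138 + 9 = -129)
S² = (-129)² = 16641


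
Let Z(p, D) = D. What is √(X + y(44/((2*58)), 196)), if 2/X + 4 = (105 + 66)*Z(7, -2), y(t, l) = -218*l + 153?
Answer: 2*I*√318556837/173 ≈ 206.34*I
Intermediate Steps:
y(t, l) = 153 - 218*l
X = -1/173 (X = 2/(-4 + (105 + 66)*(-2)) = 2/(-4 + 171*(-2)) = 2/(-4 - 342) = 2/(-346) = 2*(-1/346) = -1/173 ≈ -0.0057803)
√(X + y(44/((2*58)), 196)) = √(-1/173 + (153 - 218*196)) = √(-1/173 + (153 - 42728)) = √(-1/173 - 42575) = √(-7365476/173) = 2*I*√318556837/173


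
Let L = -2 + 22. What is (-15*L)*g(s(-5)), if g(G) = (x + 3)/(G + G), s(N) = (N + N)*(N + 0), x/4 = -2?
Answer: 15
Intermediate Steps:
x = -8 (x = 4*(-2) = -8)
s(N) = 2*N² (s(N) = (2*N)*N = 2*N²)
L = 20
g(G) = -5/(2*G) (g(G) = (-8 + 3)/(G + G) = -5*1/(2*G) = -5/(2*G))
(-15*L)*g(s(-5)) = (-15*20)*(-5/(2*(2*(-5)²))) = -(-750)/(2*25) = -(-750)/50 = -300*(-1/20) = 15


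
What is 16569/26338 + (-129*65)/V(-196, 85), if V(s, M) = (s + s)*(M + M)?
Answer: 132500229/175516432 ≈ 0.75492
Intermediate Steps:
V(s, M) = 4*M*s (V(s, M) = (2*s)*(2*M) = 4*M*s)
16569/26338 + (-129*65)/V(-196, 85) = 16569/26338 + (-129*65)/((4*85*(-196))) = 16569*(1/26338) - 8385/(-66640) = 16569/26338 - 8385*(-1/66640) = 16569/26338 + 1677/13328 = 132500229/175516432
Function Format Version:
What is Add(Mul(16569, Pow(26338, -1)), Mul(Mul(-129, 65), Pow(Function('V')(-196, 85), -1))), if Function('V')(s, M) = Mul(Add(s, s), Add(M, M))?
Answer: Rational(132500229, 175516432) ≈ 0.75492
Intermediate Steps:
Function('V')(s, M) = Mul(4, M, s) (Function('V')(s, M) = Mul(Mul(2, s), Mul(2, M)) = Mul(4, M, s))
Add(Mul(16569, Pow(26338, -1)), Mul(Mul(-129, 65), Pow(Function('V')(-196, 85), -1))) = Add(Mul(16569, Pow(26338, -1)), Mul(Mul(-129, 65), Pow(Mul(4, 85, -196), -1))) = Add(Mul(16569, Rational(1, 26338)), Mul(-8385, Pow(-66640, -1))) = Add(Rational(16569, 26338), Mul(-8385, Rational(-1, 66640))) = Add(Rational(16569, 26338), Rational(1677, 13328)) = Rational(132500229, 175516432)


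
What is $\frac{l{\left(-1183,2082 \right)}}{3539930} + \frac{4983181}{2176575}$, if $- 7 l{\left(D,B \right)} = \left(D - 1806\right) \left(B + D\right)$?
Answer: $\frac{3695128058461}{1540984627950} \approx 2.3979$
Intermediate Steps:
$l{\left(D,B \right)} = - \frac{\left(-1806 + D\right) \left(B + D\right)}{7}$ ($l{\left(D,B \right)} = - \frac{\left(D - 1806\right) \left(B + D\right)}{7} = - \frac{\left(-1806 + D\right) \left(B + D\right)}{7}$)
$\frac{l{\left(-1183,2082 \right)}}{3539930} + \frac{4983181}{2176575} = \frac{258 \cdot 2082 + 258 \left(-1183\right) - \frac{\left(-1183\right)^{2}}{7} - \frac{2082}{7} \left(-1183\right)}{3539930} + \frac{4983181}{2176575} = \left(537156 - 305214 - 199927 + 351858\right) \frac{1}{3539930} + 4983181 \cdot \frac{1}{2176575} = \left(537156 - 305214 - 199927 + 351858\right) \frac{1}{3539930} + \frac{4983181}{2176575} = 383873 \cdot \frac{1}{3539930} + \frac{4983181}{2176575} = \frac{383873}{3539930} + \frac{4983181}{2176575} = \frac{3695128058461}{1540984627950}$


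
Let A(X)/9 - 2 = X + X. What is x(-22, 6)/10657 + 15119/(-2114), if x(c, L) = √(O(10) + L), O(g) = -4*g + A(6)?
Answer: -15119/2114 + 2*√23/10657 ≈ -7.1509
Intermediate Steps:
A(X) = 18 + 18*X (A(X) = 18 + 9*(X + X) = 18 + 9*(2*X) = 18 + 18*X)
O(g) = 126 - 4*g (O(g) = -4*g + (18 + 18*6) = -4*g + (18 + 108) = -4*g + 126 = 126 - 4*g)
x(c, L) = √(86 + L) (x(c, L) = √((126 - 4*10) + L) = √((126 - 40) + L) = √(86 + L))
x(-22, 6)/10657 + 15119/(-2114) = √(86 + 6)/10657 + 15119/(-2114) = √92*(1/10657) + 15119*(-1/2114) = (2*√23)*(1/10657) - 15119/2114 = 2*√23/10657 - 15119/2114 = -15119/2114 + 2*√23/10657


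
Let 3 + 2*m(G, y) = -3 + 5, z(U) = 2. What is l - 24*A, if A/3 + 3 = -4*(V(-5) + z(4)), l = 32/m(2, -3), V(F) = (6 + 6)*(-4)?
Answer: -13096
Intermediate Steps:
V(F) = -48 (V(F) = 12*(-4) = -48)
m(G, y) = -½ (m(G, y) = -3/2 + (-3 + 5)/2 = -3/2 + (½)*2 = -3/2 + 1 = -½)
l = -64 (l = 32/(-½) = 32*(-2) = -64)
A = 543 (A = -9 + 3*(-4*(-48 + 2)) = -9 + 3*(-4*(-46)) = -9 + 3*184 = -9 + 552 = 543)
l - 24*A = -64 - 24*543 = -64 - 13032 = -13096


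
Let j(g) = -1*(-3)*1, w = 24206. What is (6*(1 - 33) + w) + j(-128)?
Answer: 24017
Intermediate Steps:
j(g) = 3 (j(g) = 3*1 = 3)
(6*(1 - 33) + w) + j(-128) = (6*(1 - 33) + 24206) + 3 = (6*(-32) + 24206) + 3 = (-192 + 24206) + 3 = 24014 + 3 = 24017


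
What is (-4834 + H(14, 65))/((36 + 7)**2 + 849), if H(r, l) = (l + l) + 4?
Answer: -2350/1349 ≈ -1.7420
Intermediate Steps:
H(r, l) = 4 + 2*l (H(r, l) = 2*l + 4 = 4 + 2*l)
(-4834 + H(14, 65))/((36 + 7)**2 + 849) = (-4834 + (4 + 2*65))/((36 + 7)**2 + 849) = (-4834 + (4 + 130))/(43**2 + 849) = (-4834 + 134)/(1849 + 849) = -4700/2698 = -4700*1/2698 = -2350/1349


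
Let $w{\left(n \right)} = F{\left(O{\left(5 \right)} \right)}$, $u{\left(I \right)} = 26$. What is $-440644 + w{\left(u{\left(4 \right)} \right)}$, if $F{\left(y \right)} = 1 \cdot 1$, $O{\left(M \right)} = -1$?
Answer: $-440643$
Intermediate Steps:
$F{\left(y \right)} = 1$
$w{\left(n \right)} = 1$
$-440644 + w{\left(u{\left(4 \right)} \right)} = -440644 + 1 = -440643$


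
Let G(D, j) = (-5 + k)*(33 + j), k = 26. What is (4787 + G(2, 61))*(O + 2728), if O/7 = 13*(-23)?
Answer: 4293235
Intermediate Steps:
G(D, j) = 693 + 21*j (G(D, j) = (-5 + 26)*(33 + j) = 21*(33 + j) = 693 + 21*j)
O = -2093 (O = 7*(13*(-23)) = 7*(-299) = -2093)
(4787 + G(2, 61))*(O + 2728) = (4787 + (693 + 21*61))*(-2093 + 2728) = (4787 + (693 + 1281))*635 = (4787 + 1974)*635 = 6761*635 = 4293235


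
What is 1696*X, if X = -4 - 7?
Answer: -18656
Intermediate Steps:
X = -11
1696*X = 1696*(-11) = -18656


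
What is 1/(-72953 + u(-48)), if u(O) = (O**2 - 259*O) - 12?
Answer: -1/58229 ≈ -1.7174e-5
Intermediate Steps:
u(O) = -12 + O**2 - 259*O
1/(-72953 + u(-48)) = 1/(-72953 + (-12 + (-48)**2 - 259*(-48))) = 1/(-72953 + (-12 + 2304 + 12432)) = 1/(-72953 + 14724) = 1/(-58229) = -1/58229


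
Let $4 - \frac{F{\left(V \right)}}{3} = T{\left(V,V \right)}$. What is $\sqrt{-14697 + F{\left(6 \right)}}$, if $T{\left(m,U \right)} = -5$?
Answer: $3 i \sqrt{1630} \approx 121.12 i$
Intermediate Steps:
$F{\left(V \right)} = 27$ ($F{\left(V \right)} = 12 - -15 = 12 + 15 = 27$)
$\sqrt{-14697 + F{\left(6 \right)}} = \sqrt{-14697 + 27} = \sqrt{-14670} = 3 i \sqrt{1630}$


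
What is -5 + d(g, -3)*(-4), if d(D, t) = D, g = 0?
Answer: -5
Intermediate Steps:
-5 + d(g, -3)*(-4) = -5 + 0*(-4) = -5 + 0 = -5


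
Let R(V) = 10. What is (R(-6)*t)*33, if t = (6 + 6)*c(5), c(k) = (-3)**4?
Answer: 320760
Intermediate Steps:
c(k) = 81
t = 972 (t = (6 + 6)*81 = 12*81 = 972)
(R(-6)*t)*33 = (10*972)*33 = 9720*33 = 320760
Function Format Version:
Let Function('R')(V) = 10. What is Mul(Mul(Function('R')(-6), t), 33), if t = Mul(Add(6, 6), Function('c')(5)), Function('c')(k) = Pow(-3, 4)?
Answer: 320760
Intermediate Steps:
Function('c')(k) = 81
t = 972 (t = Mul(Add(6, 6), 81) = Mul(12, 81) = 972)
Mul(Mul(Function('R')(-6), t), 33) = Mul(Mul(10, 972), 33) = Mul(9720, 33) = 320760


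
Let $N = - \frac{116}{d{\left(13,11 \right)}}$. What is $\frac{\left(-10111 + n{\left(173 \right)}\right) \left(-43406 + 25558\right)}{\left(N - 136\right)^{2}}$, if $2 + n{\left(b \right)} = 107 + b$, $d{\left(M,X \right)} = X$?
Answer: $\frac{2654428183}{324818} \approx 8172.0$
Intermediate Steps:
$n{\left(b \right)} = 105 + b$ ($n{\left(b \right)} = -2 + \left(107 + b\right) = 105 + b$)
$N = - \frac{116}{11} \approx -10.545$
$\frac{\left(-10111 + n{\left(173 \right)}\right) \left(-43406 + 25558\right)}{\left(N - 136\right)^{2}} = \frac{\left(-10111 + \left(105 + 173\right)\right) \left(-43406 + 25558\right)}{\left(- \frac{116}{11} - 136\right)^{2}} = \frac{\left(-10111 + 278\right) \left(-17848\right)}{\left(- \frac{1612}{11}\right)^{2}} = \frac{\left(-9833\right) \left(-17848\right)}{\frac{2598544}{121}} = 175499384 \cdot \frac{121}{2598544} = \frac{2654428183}{324818}$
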